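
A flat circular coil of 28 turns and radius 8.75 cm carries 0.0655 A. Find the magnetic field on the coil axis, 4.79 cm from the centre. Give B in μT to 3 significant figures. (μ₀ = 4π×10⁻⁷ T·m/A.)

B ≈ 8.89 μT

For an N-turn flat coil, B = Nμ₀IR²/[2(R²+z²)^(3/2)] with R = 0.0875 m, z = 0.0479 m.
B = 28 × 3.17×10⁻⁷ T = 8.89×10⁻⁶ T.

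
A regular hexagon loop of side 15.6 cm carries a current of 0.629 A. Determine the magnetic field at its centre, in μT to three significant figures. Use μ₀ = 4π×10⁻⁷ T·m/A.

B ≈ 2.79 μT

Each side is a finite straight segment at perpendicular distance d = a/(2 tan(π/6)) = 0.1351 m from the centre, with end-angles ±π/6.
One side contributes B₁ = (μ₀I/4πd)·2 sin(π/6) = 4.66×10⁻⁷ T.
All 6 sides add in the same direction: B = 6 × 4.66×10⁻⁷ = 2.79×10⁻⁶ T.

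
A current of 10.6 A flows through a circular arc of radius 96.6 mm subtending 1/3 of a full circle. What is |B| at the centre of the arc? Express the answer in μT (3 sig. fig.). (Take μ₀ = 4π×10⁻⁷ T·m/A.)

B ≈ 23.0 μT

The Biot–Savart field of a circular arc at its centre is B = μ₀Iφ/(4πR), with φ = 2.094 rad.
B = (4π×10⁻⁷ × 10.6 × 2.094) / (4π × 0.0966) = 2.30×10⁻⁵ T.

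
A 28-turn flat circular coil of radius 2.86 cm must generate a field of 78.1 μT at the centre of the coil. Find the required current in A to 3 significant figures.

For an N-turn coil, B = Nμ₀I/(2R) with R = 0.0286 m, so I = 2RB/(Nμ₀) = 2 × 0.0286 × 7.81×10⁻⁵ / (28 × 4π×10⁻⁷) = 0.127 A.

I ≈ 0.127 A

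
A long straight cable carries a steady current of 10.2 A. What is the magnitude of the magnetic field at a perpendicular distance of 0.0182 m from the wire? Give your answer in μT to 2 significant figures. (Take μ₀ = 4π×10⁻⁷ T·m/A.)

For an infinitely long straight wire, B = μ₀I/(2πd).
B = (4π×10⁻⁷ × 10.2) / (2π × 0.0182) = 1.12×10⁻⁴ T.

B ≈ 110 μT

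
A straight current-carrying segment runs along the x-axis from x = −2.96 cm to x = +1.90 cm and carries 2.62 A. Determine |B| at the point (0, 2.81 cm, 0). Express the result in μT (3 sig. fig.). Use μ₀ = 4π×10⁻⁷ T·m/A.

B ≈ 12.0 μT

For a finite straight segment, B = (μ₀I/4πd)(sinθ₁ + sinθ₂), where θ₁, θ₂ are the angles from the perpendicular to each end.
The perpendicular distance is d = 0.0281 m; the end-offsets along the wire are a = 0.0296 m and b = 0.019 m.
sinθ₁ = 0.0296/√(0.0296²+0.0281²) = 0.7252; sinθ₂ = 0.019/√(0.019²+0.0281²) = 0.5601.
B = (4π×10⁻⁷ × 2.62) / (4π × 0.0281) × (0.7252 + 0.5601) = 1.20×10⁻⁵ T.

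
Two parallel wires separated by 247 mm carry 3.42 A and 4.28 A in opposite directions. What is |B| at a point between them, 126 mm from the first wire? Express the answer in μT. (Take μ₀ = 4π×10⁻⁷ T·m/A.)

B ≈ 12.5 μT

Each long wire gives B = μ₀I/(2πd). Distances are d₁ = 0.126 m and d₂ = 0.121 m.
B₁ = 5.43×10⁻⁶ T, B₂ = 7.07×10⁻⁶ T.
Between antiparallel currents both contributions point the same way, so they add. B = B₁ + B₂ = 5.43×10⁻⁶ + 7.07×10⁻⁶ = 1.25×10⁻⁵ T.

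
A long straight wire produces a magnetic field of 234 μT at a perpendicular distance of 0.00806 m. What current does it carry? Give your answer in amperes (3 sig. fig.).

I ≈ 9.43 A

For a long straight wire B = μ₀I/(2πd), so I = 2πdB/μ₀.
I = 2π × 0.00806 × 2.34×10⁻⁴ / (4π×10⁻⁷) = 9.43 A.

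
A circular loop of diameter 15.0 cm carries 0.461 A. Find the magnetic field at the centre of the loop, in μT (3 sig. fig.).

B ≈ 3.86 μT

At the centre of a circular loop the Biot–Savart law gives B = μ₀I/(2R) (so R = 0.075 m).
B = (4π×10⁻⁷ × 0.461) / (2 × 0.075) = 3.86×10⁻⁶ T.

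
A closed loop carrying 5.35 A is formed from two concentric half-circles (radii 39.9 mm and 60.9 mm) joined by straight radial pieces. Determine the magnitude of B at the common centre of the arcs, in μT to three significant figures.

The radial connectors point toward the centre, so dl × r̂ = 0 and they contribute nothing.
Each semicircle gives μ₀I/(4R): inner arc 4.21×10⁻⁵ T, outer arc 2.76×10⁻⁵ T.
The two arcs carry current in opposite angular senses, so their fields oppose: B = |4.21×10⁻⁵ − 2.76×10⁻⁵| = 1.45×10⁻⁵ T.

B ≈ 14.5 μT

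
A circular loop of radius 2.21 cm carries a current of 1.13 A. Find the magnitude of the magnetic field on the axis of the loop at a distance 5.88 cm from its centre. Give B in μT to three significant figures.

B ≈ 1.40 μT

On the axis of a circular loop, B = μ₀IR² / [2(R²+z²)^(3/2)].
R² + z² = (0.0221)² + (0.0588)² = 0.003946 m², and (R²+z²)^(3/2) = 2.48×10⁻⁴ m³.
B = (4π×10⁻⁷ × 1.13 × 0.0004884) / (2 × 2.48×10⁻⁴) = 1.40×10⁻⁶ T.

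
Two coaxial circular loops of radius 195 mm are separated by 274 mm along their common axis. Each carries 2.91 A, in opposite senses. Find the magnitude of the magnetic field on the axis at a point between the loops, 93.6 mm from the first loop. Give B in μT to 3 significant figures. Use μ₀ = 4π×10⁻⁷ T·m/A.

Each loop contributes B = μ₀IR²/[2(R²+z²)^(3/2)] on the axis, with z measured from that loop.
Loop 1 (z = 0.0936 m): B₁ = 6.87×10⁻⁶ T. Loop 2 (z = 0.1804 m): B₂ = 3.71×10⁻⁶ T.
The fields oppose: B = |B₁ − B₂| = 3.16×10⁻⁶ T.

B ≈ 3.16 μT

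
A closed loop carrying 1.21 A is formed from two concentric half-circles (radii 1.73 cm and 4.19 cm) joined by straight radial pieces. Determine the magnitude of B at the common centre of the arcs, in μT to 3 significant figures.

B ≈ 12.9 μT

The radial connectors point toward the centre, so dl × r̂ = 0 and they contribute nothing.
Each semicircle gives μ₀I/(4R): inner arc 2.20×10⁻⁵ T, outer arc 9.07×10⁻⁶ T.
The two arcs carry current in opposite angular senses, so their fields oppose: B = |2.20×10⁻⁵ − 9.07×10⁻⁶| = 1.29×10⁻⁵ T.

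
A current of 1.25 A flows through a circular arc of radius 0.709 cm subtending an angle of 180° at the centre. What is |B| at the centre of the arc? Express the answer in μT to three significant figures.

B ≈ 55.4 μT

The Biot–Savart field of a circular arc at its centre is B = μ₀Iφ/(4πR), with φ = 3.142 rad.
B = (4π×10⁻⁷ × 1.25 × 3.142) / (4π × 0.00709) = 5.54×10⁻⁵ T.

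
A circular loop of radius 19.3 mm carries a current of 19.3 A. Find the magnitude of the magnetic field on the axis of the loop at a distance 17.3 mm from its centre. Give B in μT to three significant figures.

B ≈ 259 μT

On the axis of a circular loop, B = μ₀IR² / [2(R²+z²)^(3/2)].
R² + z² = (0.0193)² + (0.0173)² = 0.0006718 m², and (R²+z²)^(3/2) = 1.74×10⁻⁵ m³.
B = (4π×10⁻⁷ × 19.3 × 0.0003725) / (2 × 1.74×10⁻⁵) = 2.59×10⁻⁴ T.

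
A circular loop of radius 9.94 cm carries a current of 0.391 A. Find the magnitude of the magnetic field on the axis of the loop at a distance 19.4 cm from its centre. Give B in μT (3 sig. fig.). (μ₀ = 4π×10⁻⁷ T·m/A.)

B ≈ 0.234 μT

On the axis of a circular loop, B = μ₀IR² / [2(R²+z²)^(3/2)].
R² + z² = (0.0994)² + (0.194)² = 0.04752 m², and (R²+z²)^(3/2) = 1.04×10⁻² m³.
B = (4π×10⁻⁷ × 0.391 × 0.00988) / (2 × 1.04×10⁻²) = 2.34×10⁻⁷ T.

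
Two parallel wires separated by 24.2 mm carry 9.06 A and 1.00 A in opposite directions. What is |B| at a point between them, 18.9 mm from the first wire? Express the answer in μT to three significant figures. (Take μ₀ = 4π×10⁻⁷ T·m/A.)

Each long wire gives B = μ₀I/(2πd). Distances are d₁ = 0.0189 m and d₂ = 0.0053 m.
B₁ = 9.59×10⁻⁵ T, B₂ = 3.77×10⁻⁵ T.
Between antiparallel currents both contributions point the same way, so they add. B = B₁ + B₂ = 9.59×10⁻⁵ + 3.77×10⁻⁵ = 1.34×10⁻⁴ T.

B ≈ 134 μT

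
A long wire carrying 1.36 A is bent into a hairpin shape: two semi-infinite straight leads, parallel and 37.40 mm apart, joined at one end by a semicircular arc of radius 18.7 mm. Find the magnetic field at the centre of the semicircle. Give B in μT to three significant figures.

The semicircular arc contributes B_arc = μ₀I·π/(4πR) = μ₀I/(4R) = 2.28×10⁻⁵ T.
Each semi-infinite lead is at perpendicular distance R = 0.0187 m from the centre, with the perpendicular foot at its near end, so it contributes μ₀I/(4πR); both point the same way, together 1.45×10⁻⁵ T.
Arc and leads all point the same direction: B = 2.28×10⁻⁵ + 1.45×10⁻⁵ = 3.74×10⁻⁵ T.

B ≈ 37.4 μT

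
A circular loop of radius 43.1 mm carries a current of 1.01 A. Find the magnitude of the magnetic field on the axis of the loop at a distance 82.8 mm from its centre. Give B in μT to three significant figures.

On the axis of a circular loop, B = μ₀IR² / [2(R²+z²)^(3/2)].
R² + z² = (0.0431)² + (0.0828)² = 0.008713 m², and (R²+z²)^(3/2) = 8.13×10⁻⁴ m³.
B = (4π×10⁻⁷ × 1.01 × 0.001858) / (2 × 8.13×10⁻⁴) = 1.45×10⁻⁶ T.

B ≈ 1.45 μT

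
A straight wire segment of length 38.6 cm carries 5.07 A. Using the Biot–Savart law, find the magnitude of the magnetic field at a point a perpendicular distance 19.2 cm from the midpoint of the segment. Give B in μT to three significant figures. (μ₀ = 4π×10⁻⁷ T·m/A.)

For a finite straight segment, B = (μ₀I/4πd)(sinθ₁ + sinθ₂), where θ₁, θ₂ are the angles from the perpendicular to each end.
The perpendicular from the point meets the wire at its midpoint, so each end is L/2 = 0.193 m away along the wire.
sinθ₁ = 0.193/√(0.193²+0.192²) = 0.7089; sinθ₂ = 0.193/√(0.193²+0.192²) = 0.7089.
B = (4π×10⁻⁷ × 5.07) / (4π × 0.192) × (0.7089 + 0.7089) = 3.74×10⁻⁶ T.

B ≈ 3.74 μT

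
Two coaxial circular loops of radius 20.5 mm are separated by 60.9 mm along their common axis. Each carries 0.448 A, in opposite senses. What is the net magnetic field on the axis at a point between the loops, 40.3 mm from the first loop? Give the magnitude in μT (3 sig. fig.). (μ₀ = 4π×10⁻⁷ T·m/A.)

B ≈ 3.54 μT

Each loop contributes B = μ₀IR²/[2(R²+z²)^(3/2)] on the axis, with z measured from that loop.
Loop 1 (z = 0.0403 m): B₁ = 1.28×10⁻⁶ T. Loop 2 (z = 0.0206 m): B₂ = 4.82×10⁻⁶ T.
The fields oppose: B = |B₁ − B₂| = 3.54×10⁻⁶ T.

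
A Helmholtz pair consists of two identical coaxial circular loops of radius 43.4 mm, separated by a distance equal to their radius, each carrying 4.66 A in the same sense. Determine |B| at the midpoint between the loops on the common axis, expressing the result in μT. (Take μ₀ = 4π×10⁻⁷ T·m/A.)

Each loop contributes B = μ₀IR²/[2(R²+z²)^(3/2)] on the axis, with z measured from that loop.
Loop 1 (z = 0.0217 m): B₁ = 4.83×10⁻⁵ T. Loop 2 (z = 0.0217 m): B₂ = 4.83×10⁻⁵ T.
The fields add: B = B₁ + B₂ = 9.65×10⁻⁵ T.

B ≈ 96.5 μT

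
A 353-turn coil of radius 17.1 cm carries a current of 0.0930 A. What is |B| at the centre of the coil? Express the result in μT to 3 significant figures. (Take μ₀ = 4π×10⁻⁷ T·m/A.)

B ≈ 121 μT

For an N-turn flat coil, B = Nμ₀I/(2R) with R = 0.171 m.
B = 353 × 3.42×10⁻⁷ T = 1.21×10⁻⁴ T.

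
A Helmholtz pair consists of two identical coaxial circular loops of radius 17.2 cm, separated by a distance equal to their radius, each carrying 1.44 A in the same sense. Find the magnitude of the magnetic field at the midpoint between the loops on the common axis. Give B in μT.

B ≈ 7.53 μT

Each loop contributes B = μ₀IR²/[2(R²+z²)^(3/2)] on the axis, with z measured from that loop.
Loop 1 (z = 0.086 m): B₁ = 3.76×10⁻⁶ T. Loop 2 (z = 0.086 m): B₂ = 3.76×10⁻⁶ T.
The fields add: B = B₁ + B₂ = 7.53×10⁻⁶ T.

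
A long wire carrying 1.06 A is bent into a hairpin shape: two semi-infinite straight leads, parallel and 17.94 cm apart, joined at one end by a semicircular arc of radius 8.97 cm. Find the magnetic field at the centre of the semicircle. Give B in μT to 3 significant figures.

B ≈ 6.08 μT

The semicircular arc contributes B_arc = μ₀I·π/(4πR) = μ₀I/(4R) = 3.71×10⁻⁶ T.
Each semi-infinite lead is at perpendicular distance R = 0.0897 m from the centre, with the perpendicular foot at its near end, so it contributes μ₀I/(4πR); both point the same way, together 2.36×10⁻⁶ T.
Arc and leads all point the same direction: B = 3.71×10⁻⁶ + 2.36×10⁻⁶ = 6.08×10⁻⁶ T.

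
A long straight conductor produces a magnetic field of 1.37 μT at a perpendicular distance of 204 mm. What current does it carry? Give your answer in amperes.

For a long straight wire B = μ₀I/(2πd), so I = 2πdB/μ₀.
I = 2π × 0.204 × 1.37×10⁻⁶ / (4π×10⁻⁷) = 1.40 A.

I ≈ 1.40 A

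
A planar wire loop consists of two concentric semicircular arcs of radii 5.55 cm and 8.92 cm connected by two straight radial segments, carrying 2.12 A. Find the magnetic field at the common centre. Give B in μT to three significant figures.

B ≈ 4.53 μT

The radial connectors point toward the centre, so dl × r̂ = 0 and they contribute nothing.
Each semicircle gives μ₀I/(4R): inner arc 1.20×10⁻⁵ T, outer arc 7.47×10⁻⁶ T.
The two arcs carry current in opposite angular senses, so their fields oppose: B = |1.20×10⁻⁵ − 7.47×10⁻⁶| = 4.53×10⁻⁶ T.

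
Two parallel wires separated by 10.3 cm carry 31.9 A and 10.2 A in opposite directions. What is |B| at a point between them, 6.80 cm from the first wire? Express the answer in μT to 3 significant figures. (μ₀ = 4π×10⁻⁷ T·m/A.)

B ≈ 152 μT

Each long wire gives B = μ₀I/(2πd). Distances are d₁ = 0.068 m and d₂ = 0.035 m.
B₁ = 9.38×10⁻⁵ T, B₂ = 5.83×10⁻⁵ T.
Between antiparallel currents both contributions point the same way, so they add. B = B₁ + B₂ = 9.38×10⁻⁵ + 5.83×10⁻⁵ = 1.52×10⁻⁴ T.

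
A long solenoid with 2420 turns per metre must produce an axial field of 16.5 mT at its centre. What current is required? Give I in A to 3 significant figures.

Inside a long solenoid B = μ₀nI with n = 2420 m⁻¹, so I = B/(μ₀n).
I = 1.65×10⁻² / (4π×10⁻⁷ × 2420) = 5.43 A.

I ≈ 5.43 A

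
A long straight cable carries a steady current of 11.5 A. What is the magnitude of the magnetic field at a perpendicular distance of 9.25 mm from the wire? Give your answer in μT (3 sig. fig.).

For an infinitely long straight wire, B = μ₀I/(2πd).
B = (4π×10⁻⁷ × 11.5) / (2π × 0.00925) = 2.49×10⁻⁴ T.

B ≈ 249 μT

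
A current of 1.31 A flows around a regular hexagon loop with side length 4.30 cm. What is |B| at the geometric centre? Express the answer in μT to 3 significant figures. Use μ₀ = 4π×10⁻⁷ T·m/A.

Each side is a finite straight segment at perpendicular distance d = a/(2 tan(π/6)) = 0.03724 m from the centre, with end-angles ±π/6.
One side contributes B₁ = (μ₀I/4πd)·2 sin(π/6) = 3.52×10⁻⁶ T.
All 6 sides add in the same direction: B = 6 × 3.52×10⁻⁶ = 2.11×10⁻⁵ T.

B ≈ 21.1 μT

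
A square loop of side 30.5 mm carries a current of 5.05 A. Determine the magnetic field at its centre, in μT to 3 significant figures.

B ≈ 187 μT

Each side is a finite straight segment at perpendicular distance d = a/(2 tan(π/4)) = 0.01525 m from the centre, with end-angles ±π/4.
One side contributes B₁ = (μ₀I/4πd)·2 sin(π/4) = 4.68×10⁻⁵ T.
All 4 sides add in the same direction: B = 4 × 4.68×10⁻⁵ = 1.87×10⁻⁴ T.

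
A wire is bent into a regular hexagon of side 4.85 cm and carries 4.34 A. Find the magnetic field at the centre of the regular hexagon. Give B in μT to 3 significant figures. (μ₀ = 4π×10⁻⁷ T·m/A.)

Each side is a finite straight segment at perpendicular distance d = a/(2 tan(π/6)) = 0.042 m from the centre, with end-angles ±π/6.
One side contributes B₁ = (μ₀I/4πd)·2 sin(π/6) = 1.03×10⁻⁵ T.
All 6 sides add in the same direction: B = 6 × 1.03×10⁻⁵ = 6.20×10⁻⁵ T.

B ≈ 62.0 μT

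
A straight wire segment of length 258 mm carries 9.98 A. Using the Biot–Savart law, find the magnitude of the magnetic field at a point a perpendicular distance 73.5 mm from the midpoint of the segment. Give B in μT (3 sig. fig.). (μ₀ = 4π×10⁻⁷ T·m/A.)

For a finite straight segment, B = (μ₀I/4πd)(sinθ₁ + sinθ₂), where θ₁, θ₂ are the angles from the perpendicular to each end.
The perpendicular from the point meets the wire at its midpoint, so each end is L/2 = 0.129 m away along the wire.
sinθ₁ = 0.129/√(0.129²+0.0735²) = 0.8689; sinθ₂ = 0.129/√(0.129²+0.0735²) = 0.8689.
B = (4π×10⁻⁷ × 9.98) / (4π × 0.0735) × (0.8689 + 0.8689) = 2.36×10⁻⁵ T.

B ≈ 23.6 μT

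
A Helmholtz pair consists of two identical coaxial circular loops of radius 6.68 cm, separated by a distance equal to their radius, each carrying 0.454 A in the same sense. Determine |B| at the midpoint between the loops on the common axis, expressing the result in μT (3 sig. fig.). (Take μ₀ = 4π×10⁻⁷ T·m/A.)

B ≈ 6.11 μT

Each loop contributes B = μ₀IR²/[2(R²+z²)^(3/2)] on the axis, with z measured from that loop.
Loop 1 (z = 0.0334 m): B₁ = 3.06×10⁻⁶ T. Loop 2 (z = 0.0334 m): B₂ = 3.06×10⁻⁶ T.
The fields add: B = B₁ + B₂ = 6.11×10⁻⁶ T.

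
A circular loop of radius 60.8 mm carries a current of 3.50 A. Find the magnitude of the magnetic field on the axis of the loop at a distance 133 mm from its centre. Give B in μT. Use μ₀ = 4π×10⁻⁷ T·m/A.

On the axis of a circular loop, B = μ₀IR² / [2(R²+z²)^(3/2)].
R² + z² = (0.0608)² + (0.133)² = 0.02139 m², and (R²+z²)^(3/2) = 3.13×10⁻³ m³.
B = (4π×10⁻⁷ × 3.50 × 0.003697) / (2 × 3.13×10⁻³) = 2.60×10⁻⁶ T.

B ≈ 2.60 μT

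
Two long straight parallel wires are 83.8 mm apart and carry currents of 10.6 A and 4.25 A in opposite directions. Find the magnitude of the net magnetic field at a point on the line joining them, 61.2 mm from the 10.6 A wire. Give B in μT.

Each long wire gives B = μ₀I/(2πd). Distances are d₁ = 0.0612 m and d₂ = 0.0226 m.
B₁ = 3.46×10⁻⁵ T, B₂ = 3.76×10⁻⁵ T.
Between antiparallel currents both contributions point the same way, so they add. B = B₁ + B₂ = 3.46×10⁻⁵ + 3.76×10⁻⁵ = 7.23×10⁻⁵ T.

B ≈ 72.3 μT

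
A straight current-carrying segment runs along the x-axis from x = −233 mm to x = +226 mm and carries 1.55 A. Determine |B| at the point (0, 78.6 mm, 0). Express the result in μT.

B ≈ 3.73 μT

For a finite straight segment, B = (μ₀I/4πd)(sinθ₁ + sinθ₂), where θ₁, θ₂ are the angles from the perpendicular to each end.
The perpendicular distance is d = 0.0786 m; the end-offsets along the wire are a = 0.233 m and b = 0.226 m.
sinθ₁ = 0.233/√(0.233²+0.0786²) = 0.9475; sinθ₂ = 0.226/√(0.226²+0.0786²) = 0.9445.
B = (4π×10⁻⁷ × 1.55) / (4π × 0.0786) × (0.9475 + 0.9445) = 3.73×10⁻⁶ T.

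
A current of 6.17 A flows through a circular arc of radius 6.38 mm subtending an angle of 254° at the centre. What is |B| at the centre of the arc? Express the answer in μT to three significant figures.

B ≈ 429 μT

The Biot–Savart field of a circular arc at its centre is B = μ₀Iφ/(4πR), with φ = 4.433 rad.
B = (4π×10⁻⁷ × 6.17 × 4.433) / (4π × 0.00638) = 4.29×10⁻⁴ T.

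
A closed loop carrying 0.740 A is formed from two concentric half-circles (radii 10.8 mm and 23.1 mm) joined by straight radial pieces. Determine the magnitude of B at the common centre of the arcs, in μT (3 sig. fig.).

B ≈ 11.5 μT

The radial connectors point toward the centre, so dl × r̂ = 0 and they contribute nothing.
Each semicircle gives μ₀I/(4R): inner arc 2.15×10⁻⁵ T, outer arc 1.01×10⁻⁵ T.
The two arcs carry current in opposite angular senses, so their fields oppose: B = |2.15×10⁻⁵ − 1.01×10⁻⁵| = 1.15×10⁻⁵ T.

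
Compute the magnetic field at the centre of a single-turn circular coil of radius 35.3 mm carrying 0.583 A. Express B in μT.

At the centre of a circular loop the Biot–Savart law gives B = μ₀I/(2R).
B = (4π×10⁻⁷ × 0.583) / (2 × 0.0353) = 1.04×10⁻⁵ T.

B ≈ 10.4 μT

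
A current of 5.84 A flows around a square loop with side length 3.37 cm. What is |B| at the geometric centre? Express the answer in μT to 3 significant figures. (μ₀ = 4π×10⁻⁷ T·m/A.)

B ≈ 196 μT

Each side is a finite straight segment at perpendicular distance d = a/(2 tan(π/4)) = 0.01685 m from the centre, with end-angles ±π/4.
One side contributes B₁ = (μ₀I/4πd)·2 sin(π/4) = 4.90×10⁻⁵ T.
All 4 sides add in the same direction: B = 4 × 4.90×10⁻⁵ = 1.96×10⁻⁴ T.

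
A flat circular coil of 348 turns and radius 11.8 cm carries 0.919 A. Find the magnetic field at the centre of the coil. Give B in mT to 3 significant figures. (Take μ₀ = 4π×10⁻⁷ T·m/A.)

For an N-turn flat coil, B = Nμ₀I/(2R) with R = 0.118 m.
B = 348 × 4.89×10⁻⁶ T = 1.70×10⁻³ T.

B ≈ 1.70 mT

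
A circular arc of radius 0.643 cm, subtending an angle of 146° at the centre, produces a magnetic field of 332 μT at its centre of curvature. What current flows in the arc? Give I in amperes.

I ≈ 8.38 A

For a circular arc, B = μ₀Iφ/(4πR) with φ in radians; here φ = 2.548 rad.
So I = 4πRB/(μ₀φ) = 4π × 0.00643 × 3.32×10⁻⁴ / (4π×10⁻⁷ × 2.548) = 8.38 A.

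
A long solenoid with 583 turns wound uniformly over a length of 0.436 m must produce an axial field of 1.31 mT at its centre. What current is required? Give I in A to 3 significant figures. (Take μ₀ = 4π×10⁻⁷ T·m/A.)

I ≈ 0.780 A

Inside a long solenoid B = μ₀nI with n = 1337 m⁻¹, so I = B/(μ₀n).
I = 1.31×10⁻³ / (4π×10⁻⁷ × 1337) = 0.780 A.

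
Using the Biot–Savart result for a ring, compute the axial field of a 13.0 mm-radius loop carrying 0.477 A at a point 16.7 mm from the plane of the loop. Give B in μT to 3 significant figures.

B ≈ 5.34 μT

On the axis of a circular loop, B = μ₀IR² / [2(R²+z²)^(3/2)].
R² + z² = (0.013)² + (0.0167)² = 0.0004479 m², and (R²+z²)^(3/2) = 9.48×10⁻⁶ m³.
B = (4π×10⁻⁷ × 0.477 × 0.000169) / (2 × 9.48×10⁻⁶) = 5.34×10⁻⁶ T.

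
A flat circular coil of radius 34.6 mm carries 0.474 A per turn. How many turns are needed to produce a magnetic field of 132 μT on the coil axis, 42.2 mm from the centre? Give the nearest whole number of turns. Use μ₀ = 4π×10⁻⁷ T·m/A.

N = 60

For an N-turn coil, B = Nμ₀IR²/[2(R²+z²)^(3/2)]. A single turn gives B₁ = 2.19×10⁻⁶ T with R = 0.0346 m, z = 0.0422 m.
N = B/B₁ = 1.32×10⁻⁴ / 2.19×10⁻⁶ = 60.17.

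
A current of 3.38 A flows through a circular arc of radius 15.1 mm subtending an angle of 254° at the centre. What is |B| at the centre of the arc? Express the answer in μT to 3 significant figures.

The Biot–Savart field of a circular arc at its centre is B = μ₀Iφ/(4πR), with φ = 4.433 rad.
B = (4π×10⁻⁷ × 3.38 × 4.433) / (4π × 0.0151) = 9.92×10⁻⁵ T.

B ≈ 99.2 μT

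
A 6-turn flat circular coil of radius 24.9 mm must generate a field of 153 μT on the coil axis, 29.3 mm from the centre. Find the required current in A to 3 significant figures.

For an N-turn coil, B = Nμ₀IR²/[2(R²+z²)^(3/2)] with R = 0.0249 m, z = 0.0293 m, so I = 2B(R²+z²)^(3/2)/(Nμ₀R²) = 2 × 1.53×10⁻⁴ × 5.69×10⁻⁵ / (6 × 4π×10⁻⁷ × 0.00062) = 3.72 A.

I ≈ 3.72 A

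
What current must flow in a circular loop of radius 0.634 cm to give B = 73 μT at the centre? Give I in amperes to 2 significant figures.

At the centre of a circular loop B = μ₀I/(2R), so I = 2RB/μ₀.
With R = 0.00634 m, I = 2 × 0.00634 × 7.30×10⁻⁵ / (4π×10⁻⁷) = 0.737 A.

I ≈ 0.74 A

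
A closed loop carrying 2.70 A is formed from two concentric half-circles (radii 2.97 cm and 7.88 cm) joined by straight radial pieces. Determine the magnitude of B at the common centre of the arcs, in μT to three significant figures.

The radial connectors point toward the centre, so dl × r̂ = 0 and they contribute nothing.
Each semicircle gives μ₀I/(4R): inner arc 2.86×10⁻⁵ T, outer arc 1.08×10⁻⁵ T.
The two arcs carry current in opposite angular senses, so their fields oppose: B = |2.86×10⁻⁵ − 1.08×10⁻⁵| = 1.78×10⁻⁵ T.

B ≈ 17.8 μT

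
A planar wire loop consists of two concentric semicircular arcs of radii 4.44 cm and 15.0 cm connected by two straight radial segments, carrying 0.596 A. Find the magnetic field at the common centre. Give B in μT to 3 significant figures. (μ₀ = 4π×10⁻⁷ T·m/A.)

B ≈ 2.97 μT

The radial connectors point toward the centre, so dl × r̂ = 0 and they contribute nothing.
Each semicircle gives μ₀I/(4R): inner arc 4.22×10⁻⁶ T, outer arc 1.25×10⁻⁶ T.
The two arcs carry current in opposite angular senses, so their fields oppose: B = |4.22×10⁻⁶ − 1.25×10⁻⁶| = 2.97×10⁻⁶ T.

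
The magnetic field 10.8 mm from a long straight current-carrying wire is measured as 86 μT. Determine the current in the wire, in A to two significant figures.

For a long straight wire B = μ₀I/(2πd), so I = 2πdB/μ₀.
I = 2π × 0.0108 × 8.60×10⁻⁵ / (4π×10⁻⁷) = 4.64 A.

I ≈ 4.6 A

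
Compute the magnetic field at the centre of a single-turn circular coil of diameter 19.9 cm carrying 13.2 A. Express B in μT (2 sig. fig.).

B ≈ 83 μT

At the centre of a circular loop the Biot–Savart law gives B = μ₀I/(2R) (so R = 0.0995 m).
B = (4π×10⁻⁷ × 13.2) / (2 × 0.0995) = 8.34×10⁻⁵ T.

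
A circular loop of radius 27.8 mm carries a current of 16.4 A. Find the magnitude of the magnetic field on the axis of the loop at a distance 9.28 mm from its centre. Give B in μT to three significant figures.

B ≈ 316 μT

On the axis of a circular loop, B = μ₀IR² / [2(R²+z²)^(3/2)].
R² + z² = (0.0278)² + (0.00928)² = 0.000859 m², and (R²+z²)^(3/2) = 2.52×10⁻⁵ m³.
B = (4π×10⁻⁷ × 16.4 × 0.0007728) / (2 × 2.52×10⁻⁵) = 3.16×10⁻⁴ T.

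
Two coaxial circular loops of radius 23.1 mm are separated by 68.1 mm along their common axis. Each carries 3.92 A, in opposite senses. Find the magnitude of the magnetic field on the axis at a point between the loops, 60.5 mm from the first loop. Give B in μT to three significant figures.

Each loop contributes B = μ₀IR²/[2(R²+z²)^(3/2)] on the axis, with z measured from that loop.
Loop 1 (z = 0.0605 m): B₁ = 4.84×10⁻⁶ T. Loop 2 (z = 0.0076 m): B₂ = 9.14×10⁻⁵ T.
The fields oppose: B = |B₁ − B₂| = 8.66×10⁻⁵ T.

B ≈ 86.6 μT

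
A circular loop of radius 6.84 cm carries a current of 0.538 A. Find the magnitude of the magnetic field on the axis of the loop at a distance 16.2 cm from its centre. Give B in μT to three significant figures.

On the axis of a circular loop, B = μ₀IR² / [2(R²+z²)^(3/2)].
R² + z² = (0.0684)² + (0.162)² = 0.03092 m², and (R²+z²)^(3/2) = 5.44×10⁻³ m³.
B = (4π×10⁻⁷ × 0.538 × 0.004679) / (2 × 5.44×10⁻³) = 2.91×10⁻⁷ T.

B ≈ 0.291 μT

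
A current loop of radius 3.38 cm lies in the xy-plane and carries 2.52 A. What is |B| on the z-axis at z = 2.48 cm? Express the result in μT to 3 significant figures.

On the axis of a circular loop, B = μ₀IR² / [2(R²+z²)^(3/2)].
R² + z² = (0.0338)² + (0.0248)² = 0.001757 m², and (R²+z²)^(3/2) = 7.37×10⁻⁵ m³.
B = (4π×10⁻⁷ × 2.52 × 0.001142) / (2 × 7.37×10⁻⁵) = 2.46×10⁻⁵ T.

B ≈ 24.6 μT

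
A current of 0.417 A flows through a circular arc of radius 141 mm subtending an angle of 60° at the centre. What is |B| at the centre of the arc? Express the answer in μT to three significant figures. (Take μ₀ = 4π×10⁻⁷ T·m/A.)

The Biot–Savart field of a circular arc at its centre is B = μ₀Iφ/(4πR), with φ = 1.047 rad.
B = (4π×10⁻⁷ × 0.417 × 1.047) / (4π × 0.141) = 3.10×10⁻⁷ T.

B ≈ 0.310 μT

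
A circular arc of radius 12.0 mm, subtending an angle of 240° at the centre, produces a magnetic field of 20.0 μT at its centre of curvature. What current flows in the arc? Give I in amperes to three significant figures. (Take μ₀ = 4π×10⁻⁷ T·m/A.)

For a circular arc, B = μ₀Iφ/(4πR) with φ in radians; here φ = 4.189 rad.
So I = 4πRB/(μ₀φ) = 4π × 0.012 × 2.00×10⁻⁵ / (4π×10⁻⁷ × 4.189) = 0.573 A.

I ≈ 0.573 A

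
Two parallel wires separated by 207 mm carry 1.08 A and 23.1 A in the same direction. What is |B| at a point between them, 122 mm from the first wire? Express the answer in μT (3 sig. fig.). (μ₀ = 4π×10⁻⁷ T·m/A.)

Each long wire gives B = μ₀I/(2πd). Distances are d₁ = 0.122 m and d₂ = 0.085 m.
B₁ = 1.77×10⁻⁶ T, B₂ = 5.44×10⁻⁵ T.
Between parallel currents the two contributions point in opposite directions, so they subtract. B = |B₁ − B₂| = |1.77×10⁻⁶ − 5.44×10⁻⁵| = 5.26×10⁻⁵ T.

B ≈ 52.6 μT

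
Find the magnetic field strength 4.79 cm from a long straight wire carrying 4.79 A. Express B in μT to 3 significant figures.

B ≈ 20.0 μT

For an infinitely long straight wire, B = μ₀I/(2πd).
B = (4π×10⁻⁷ × 4.79) / (2π × 0.0479) = 2.00×10⁻⁵ T.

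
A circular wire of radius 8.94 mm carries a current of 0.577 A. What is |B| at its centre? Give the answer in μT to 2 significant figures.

At the centre of a circular loop the Biot–Savart law gives B = μ₀I/(2R).
B = (4π×10⁻⁷ × 0.577) / (2 × 0.00894) = 4.06×10⁻⁵ T.

B ≈ 41 μT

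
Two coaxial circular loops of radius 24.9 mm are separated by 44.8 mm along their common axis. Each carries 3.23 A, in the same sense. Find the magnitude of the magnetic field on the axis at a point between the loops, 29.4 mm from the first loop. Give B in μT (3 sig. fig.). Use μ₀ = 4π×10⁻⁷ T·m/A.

B ≈ 72.1 μT

Each loop contributes B = μ₀IR²/[2(R²+z²)^(3/2)] on the axis, with z measured from that loop.
Loop 1 (z = 0.0294 m): B₁ = 2.20×10⁻⁵ T. Loop 2 (z = 0.0154 m): B₂ = 5.01×10⁻⁵ T.
The fields add: B = B₁ + B₂ = 7.21×10⁻⁵ T.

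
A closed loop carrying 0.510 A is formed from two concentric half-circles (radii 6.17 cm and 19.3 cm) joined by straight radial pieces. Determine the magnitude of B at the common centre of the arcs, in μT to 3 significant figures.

B ≈ 1.77 μT

The radial connectors point toward the centre, so dl × r̂ = 0 and they contribute nothing.
Each semicircle gives μ₀I/(4R): inner arc 2.60×10⁻⁶ T, outer arc 8.30×10⁻⁷ T.
The two arcs carry current in opposite angular senses, so their fields oppose: B = |2.60×10⁻⁶ − 8.30×10⁻⁷| = 1.77×10⁻⁶ T.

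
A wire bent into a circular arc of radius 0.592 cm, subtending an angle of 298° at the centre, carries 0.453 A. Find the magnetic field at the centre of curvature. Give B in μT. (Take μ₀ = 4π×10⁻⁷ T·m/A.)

B ≈ 39.8 μT

The Biot–Savart field of a circular arc at its centre is B = μ₀Iφ/(4πR), with φ = 5.201 rad.
B = (4π×10⁻⁷ × 0.453 × 5.201) / (4π × 0.00592) = 3.98×10⁻⁵ T.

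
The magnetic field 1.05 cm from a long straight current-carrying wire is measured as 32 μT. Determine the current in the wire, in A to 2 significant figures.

For a long straight wire B = μ₀I/(2πd), so I = 2πdB/μ₀.
I = 2π × 0.0105 × 3.20×10⁻⁵ / (4π×10⁻⁷) = 1.68 A.

I ≈ 1.7 A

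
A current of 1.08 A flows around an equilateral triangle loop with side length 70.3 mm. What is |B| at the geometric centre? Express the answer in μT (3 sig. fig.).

B ≈ 27.7 μT

Each side is a finite straight segment at perpendicular distance d = a/(2 tan(π/3)) = 0.02029 m from the centre, with end-angles ±π/3.
One side contributes B₁ = (μ₀I/4πd)·2 sin(π/3) = 9.22×10⁻⁶ T.
All 3 sides add in the same direction: B = 3 × 9.22×10⁻⁶ = 2.77×10⁻⁵ T.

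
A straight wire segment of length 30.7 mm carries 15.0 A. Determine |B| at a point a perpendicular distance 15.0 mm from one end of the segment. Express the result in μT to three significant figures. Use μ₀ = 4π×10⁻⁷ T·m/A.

B ≈ 89.8 μT

For a finite straight segment, B = (μ₀I/4πd)(sinθ₁ + sinθ₂), where θ₁, θ₂ are the angles from the perpendicular to each end.
The perpendicular foot is at one end, so the two end-offsets along the wire are 0 and L = 0.0307 m.
sinθ₁ = 0/√(0²+0.015²) = 0.0000; sinθ₂ = 0.0307/√(0.0307²+0.015²) = 0.8985.
B = (4π×10⁻⁷ × 15.0) / (4π × 0.015) × (0.0000 + 0.8985) = 8.98×10⁻⁵ T.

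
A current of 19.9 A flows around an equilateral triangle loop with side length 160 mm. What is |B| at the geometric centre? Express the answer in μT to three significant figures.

Each side is a finite straight segment at perpendicular distance d = a/(2 tan(π/3)) = 0.04619 m from the centre, with end-angles ±π/3.
One side contributes B₁ = (μ₀I/4πd)·2 sin(π/3) = 7.46×10⁻⁵ T.
All 3 sides add in the same direction: B = 3 × 7.46×10⁻⁵ = 2.24×10⁻⁴ T.

B ≈ 224 μT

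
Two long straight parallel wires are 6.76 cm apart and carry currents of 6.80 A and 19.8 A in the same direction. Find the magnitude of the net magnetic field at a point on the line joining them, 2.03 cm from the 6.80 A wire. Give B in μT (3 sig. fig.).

Each long wire gives B = μ₀I/(2πd). Distances are d₁ = 0.0203 m and d₂ = 0.0473 m.
B₁ = 6.70×10⁻⁵ T, B₂ = 8.37×10⁻⁵ T.
Between parallel currents the two contributions point in opposite directions, so they subtract. B = |B₁ − B₂| = |6.70×10⁻⁵ − 8.37×10⁻⁵| = 1.67×10⁻⁵ T.

B ≈ 16.7 μT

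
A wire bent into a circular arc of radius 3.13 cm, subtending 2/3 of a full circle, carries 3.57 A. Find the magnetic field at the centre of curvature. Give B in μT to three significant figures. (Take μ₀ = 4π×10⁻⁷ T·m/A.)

B ≈ 47.8 μT

The Biot–Savart field of a circular arc at its centre is B = μ₀Iφ/(4πR), with φ = 4.189 rad.
B = (4π×10⁻⁷ × 3.57 × 4.189) / (4π × 0.0313) = 4.78×10⁻⁵ T.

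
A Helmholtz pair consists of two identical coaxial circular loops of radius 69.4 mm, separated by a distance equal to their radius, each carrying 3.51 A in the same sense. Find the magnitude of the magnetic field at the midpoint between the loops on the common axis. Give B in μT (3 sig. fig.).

B ≈ 45.5 μT

Each loop contributes B = μ₀IR²/[2(R²+z²)^(3/2)] on the axis, with z measured from that loop.
Loop 1 (z = 0.0347 m): B₁ = 2.27×10⁻⁵ T. Loop 2 (z = 0.0347 m): B₂ = 2.27×10⁻⁵ T.
The fields add: B = B₁ + B₂ = 4.55×10⁻⁵ T.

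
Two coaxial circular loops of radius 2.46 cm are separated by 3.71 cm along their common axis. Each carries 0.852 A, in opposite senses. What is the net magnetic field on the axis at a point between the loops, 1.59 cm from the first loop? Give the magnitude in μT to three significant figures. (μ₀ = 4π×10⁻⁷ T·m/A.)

Each loop contributes B = μ₀IR²/[2(R²+z²)^(3/2)] on the axis, with z measured from that loop.
Loop 1 (z = 0.0159 m): B₁ = 1.29×10⁻⁵ T. Loop 2 (z = 0.0212 m): B₂ = 9.46×10⁻⁶ T.
The fields oppose: B = |B₁ − B₂| = 3.43×10⁻⁶ T.

B ≈ 3.43 μT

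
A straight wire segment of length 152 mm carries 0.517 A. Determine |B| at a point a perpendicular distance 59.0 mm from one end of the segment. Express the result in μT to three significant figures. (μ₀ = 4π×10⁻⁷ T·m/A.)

B ≈ 0.817 μT

For a finite straight segment, B = (μ₀I/4πd)(sinθ₁ + sinθ₂), where θ₁, θ₂ are the angles from the perpendicular to each end.
The perpendicular foot is at one end, so the two end-offsets along the wire are 0 and L = 0.152 m.
sinθ₁ = 0/√(0²+0.059²) = 0.0000; sinθ₂ = 0.152/√(0.152²+0.059²) = 0.9322.
B = (4π×10⁻⁷ × 0.517) / (4π × 0.059) × (0.0000 + 0.9322) = 8.17×10⁻⁷ T.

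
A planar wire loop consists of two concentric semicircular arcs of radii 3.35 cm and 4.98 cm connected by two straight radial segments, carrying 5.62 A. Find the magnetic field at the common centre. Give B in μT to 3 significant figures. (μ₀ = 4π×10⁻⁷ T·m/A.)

B ≈ 17.3 μT

The radial connectors point toward the centre, so dl × r̂ = 0 and they contribute nothing.
Each semicircle gives μ₀I/(4R): inner arc 5.27×10⁻⁵ T, outer arc 3.55×10⁻⁵ T.
The two arcs carry current in opposite angular senses, so their fields oppose: B = |5.27×10⁻⁵ − 3.55×10⁻⁵| = 1.73×10⁻⁵ T.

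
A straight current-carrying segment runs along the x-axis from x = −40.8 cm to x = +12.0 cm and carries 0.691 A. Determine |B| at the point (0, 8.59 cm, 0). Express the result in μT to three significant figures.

For a finite straight segment, B = (μ₀I/4πd)(sinθ₁ + sinθ₂), where θ₁, θ₂ are the angles from the perpendicular to each end.
The perpendicular distance is d = 0.0859 m; the end-offsets along the wire are a = 0.408 m and b = 0.12 m.
sinθ₁ = 0.408/√(0.408²+0.0859²) = 0.9785; sinθ₂ = 0.12/√(0.12²+0.0859²) = 0.8131.
B = (4π×10⁻⁷ × 0.691) / (4π × 0.0859) × (0.9785 + 0.8131) = 1.44×10⁻⁶ T.

B ≈ 1.44 μT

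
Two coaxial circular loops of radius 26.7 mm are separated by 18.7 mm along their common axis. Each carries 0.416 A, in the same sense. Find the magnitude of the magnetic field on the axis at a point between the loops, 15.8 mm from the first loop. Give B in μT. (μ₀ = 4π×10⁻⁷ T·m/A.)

Each loop contributes B = μ₀IR²/[2(R²+z²)^(3/2)] on the axis, with z measured from that loop.
Loop 1 (z = 0.0158 m): B₁ = 6.24×10⁻⁶ T. Loop 2 (z = 0.0029 m): B₂ = 9.62×10⁻⁶ T.
The fields add: B = B₁ + B₂ = 1.59×10⁻⁵ T.

B ≈ 15.9 μT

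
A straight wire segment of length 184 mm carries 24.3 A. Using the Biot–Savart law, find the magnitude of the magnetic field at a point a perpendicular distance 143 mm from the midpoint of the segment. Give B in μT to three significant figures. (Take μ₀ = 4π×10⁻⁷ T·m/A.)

B ≈ 18.4 μT

For a finite straight segment, B = (μ₀I/4πd)(sinθ₁ + sinθ₂), where θ₁, θ₂ are the angles from the perpendicular to each end.
The perpendicular from the point meets the wire at its midpoint, so each end is L/2 = 0.092 m away along the wire.
sinθ₁ = 0.092/√(0.092²+0.143²) = 0.5411; sinθ₂ = 0.092/√(0.092²+0.143²) = 0.5411.
B = (4π×10⁻⁷ × 24.3) / (4π × 0.143) × (0.5411 + 0.5411) = 1.84×10⁻⁵ T.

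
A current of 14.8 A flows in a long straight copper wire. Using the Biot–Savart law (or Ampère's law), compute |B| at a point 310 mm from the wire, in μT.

B ≈ 9.55 μT

For an infinitely long straight wire, B = μ₀I/(2πd).
B = (4π×10⁻⁷ × 14.8) / (2π × 0.31) = 9.55×10⁻⁶ T.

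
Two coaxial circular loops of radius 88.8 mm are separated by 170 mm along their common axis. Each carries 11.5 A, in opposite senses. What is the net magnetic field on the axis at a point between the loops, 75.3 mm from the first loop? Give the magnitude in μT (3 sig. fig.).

Each loop contributes B = μ₀IR²/[2(R²+z²)^(3/2)] on the axis, with z measured from that loop.
Loop 1 (z = 0.0753 m): B₁ = 3.61×10⁻⁵ T. Loop 2 (z = 0.0947 m): B₂ = 2.60×10⁻⁵ T.
The fields oppose: B = |B₁ − B₂| = 1.01×10⁻⁵ T.

B ≈ 10.1 μT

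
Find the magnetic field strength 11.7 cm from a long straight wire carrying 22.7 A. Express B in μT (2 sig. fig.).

B ≈ 39 μT

For an infinitely long straight wire, B = μ₀I/(2πd).
B = (4π×10⁻⁷ × 22.7) / (2π × 0.117) = 3.88×10⁻⁵ T.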